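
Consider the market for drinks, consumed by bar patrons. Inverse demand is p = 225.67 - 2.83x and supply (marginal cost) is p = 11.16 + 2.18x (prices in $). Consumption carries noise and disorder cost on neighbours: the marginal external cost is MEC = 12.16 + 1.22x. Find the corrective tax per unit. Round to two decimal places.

Social marginal benefit = demand − MEC = 213.51 - 4.05x.
Set SMB = MC: 213.51 - 4.05x = 11.16 + 2.18x → x* = 32.4799.
The Pigouvian tax equals MEC at x*: 12.16 + 1.22×32.4799 = 51.7855.

tax = $51.79 per unit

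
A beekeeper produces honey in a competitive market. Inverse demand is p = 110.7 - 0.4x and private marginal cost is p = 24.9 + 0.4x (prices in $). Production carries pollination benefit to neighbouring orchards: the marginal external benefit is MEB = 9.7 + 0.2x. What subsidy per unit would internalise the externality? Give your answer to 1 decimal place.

Social marginal cost = private MC − MEB = 15.2 + 0.2x.
Set SMC = demand: 15.2 + 0.2x = 110.7 - 0.4x → x* = 159.1667.
The Pigouvian subsidy equals MEB at x*: 9.7 + 0.2×159.1667 = 41.5333.

subsidy = $41.5 per unit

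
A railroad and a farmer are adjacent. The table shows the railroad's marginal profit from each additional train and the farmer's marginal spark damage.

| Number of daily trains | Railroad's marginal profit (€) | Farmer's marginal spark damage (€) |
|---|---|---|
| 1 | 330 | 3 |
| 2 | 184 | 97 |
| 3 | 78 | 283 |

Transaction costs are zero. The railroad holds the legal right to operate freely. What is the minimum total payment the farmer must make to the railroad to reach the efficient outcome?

€78

Left alone the railroad would choose level 3 (marginal profit stays positive).
Efficient level: k* = 2 (marginal profit ≥ marginal spark damage through 2).
The farmer must at least cover the railroad's forgone profit from cutting 3→2: 78 = 78.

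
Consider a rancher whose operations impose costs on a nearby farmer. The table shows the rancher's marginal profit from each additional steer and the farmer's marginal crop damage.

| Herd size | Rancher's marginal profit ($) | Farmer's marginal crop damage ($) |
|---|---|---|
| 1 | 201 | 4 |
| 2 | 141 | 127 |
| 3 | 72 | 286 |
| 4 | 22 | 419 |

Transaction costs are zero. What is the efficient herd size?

2

Bargaining reaches the level where marginal profit last exceeds marginal crop damage.
That holds through level 2 (141 ≥ 127) but not at 3 (72 < 286).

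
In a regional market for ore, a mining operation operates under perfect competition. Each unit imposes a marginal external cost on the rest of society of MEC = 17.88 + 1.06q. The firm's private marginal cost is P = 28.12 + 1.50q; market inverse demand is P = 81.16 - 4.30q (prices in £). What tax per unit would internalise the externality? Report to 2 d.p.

Social marginal cost = private MC + MEC = 46.00 + 2.56q.
Set SMC = demand: 46.00 + 2.56q = 81.16 - 4.30q → q* = 5.1254.
The Pigouvian tax equals MEC at q*: 17.88 + 1.06×5.1254 = 23.3129.

tax = £23.31 per unit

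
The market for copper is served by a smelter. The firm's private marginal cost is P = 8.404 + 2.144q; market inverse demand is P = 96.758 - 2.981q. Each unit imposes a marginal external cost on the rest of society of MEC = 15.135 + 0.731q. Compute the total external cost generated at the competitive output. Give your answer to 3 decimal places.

Market equilibrium (private): 8.404 + 2.144q = 96.758 - 2.981q → q_m = 17.2398.
Total external cost = ∫₀^{q_m} (15.135 + 0.731q) dq = 15.135×17.2398 + ½×0.731×17.2398² = 369.5549.

369.555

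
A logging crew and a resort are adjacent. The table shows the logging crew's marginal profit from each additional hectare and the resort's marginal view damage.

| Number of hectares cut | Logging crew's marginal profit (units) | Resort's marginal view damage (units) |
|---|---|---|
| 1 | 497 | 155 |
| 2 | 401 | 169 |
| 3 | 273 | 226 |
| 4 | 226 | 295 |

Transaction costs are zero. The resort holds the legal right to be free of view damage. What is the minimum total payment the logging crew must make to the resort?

550

Efficient level: marginal profit ≥ marginal view damage through level 3, so k* = 3.
With the resort holding the right, the logging crew must at least compensate total damage at k*: 155 + 169 + 226 = 550.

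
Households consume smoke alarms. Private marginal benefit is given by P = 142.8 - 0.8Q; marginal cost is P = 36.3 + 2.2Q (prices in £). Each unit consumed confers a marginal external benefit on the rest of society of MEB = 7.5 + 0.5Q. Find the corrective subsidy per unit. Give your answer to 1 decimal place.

Social marginal benefit = demand + MEB = 150.3 - 0.3Q.
Set SMB = MC: 150.3 - 0.3Q = 36.3 + 2.2Q → Q* = 45.6000.
The Pigouvian subsidy equals MEB at Q*: 7.5 + 0.5×45.6000 = 30.3000.

subsidy = £30.3 per unit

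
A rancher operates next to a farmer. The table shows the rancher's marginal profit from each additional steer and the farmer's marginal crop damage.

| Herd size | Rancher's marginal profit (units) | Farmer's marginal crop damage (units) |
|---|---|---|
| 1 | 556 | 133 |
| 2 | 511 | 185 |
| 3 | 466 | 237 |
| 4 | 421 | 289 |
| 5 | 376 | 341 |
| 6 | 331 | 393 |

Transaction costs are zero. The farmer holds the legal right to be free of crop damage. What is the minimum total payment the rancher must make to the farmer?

1185

Efficient level: marginal profit ≥ marginal crop damage through level 5, so k* = 5.
With the farmer holding the right, the rancher must at least compensate total damage at k*: 133 + 185 + 237 + 289 + 341 = 1185.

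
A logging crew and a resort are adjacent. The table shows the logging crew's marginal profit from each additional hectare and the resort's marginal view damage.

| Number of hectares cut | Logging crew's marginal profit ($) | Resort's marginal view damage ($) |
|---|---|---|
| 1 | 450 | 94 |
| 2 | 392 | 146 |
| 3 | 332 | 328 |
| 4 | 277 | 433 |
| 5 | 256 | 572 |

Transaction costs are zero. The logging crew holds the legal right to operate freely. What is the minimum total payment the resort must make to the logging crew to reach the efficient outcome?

Left alone the logging crew would choose level 5 (marginal profit stays positive).
Efficient level: k* = 3 (marginal profit ≥ marginal view damage through 3).
The resort must at least cover the logging crew's forgone profit from cutting 5→3: 277 + 256 = 533.

$533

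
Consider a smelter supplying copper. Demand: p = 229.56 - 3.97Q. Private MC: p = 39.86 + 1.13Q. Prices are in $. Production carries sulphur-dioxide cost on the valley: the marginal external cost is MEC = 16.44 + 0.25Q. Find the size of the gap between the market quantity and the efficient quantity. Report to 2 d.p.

4.81 units

Market equilibrium (private): 39.86 + 1.13Q = 229.56 - 3.97Q → Q_m = 37.1961.
Social marginal cost = private MC + MEC = 56.30 + 1.38Q.
Set SMC = demand: 56.30 + 1.38Q = 229.56 - 3.97Q → Q* = 32.3850.
Gap = |37.1961 − 32.3850| = 4.8111.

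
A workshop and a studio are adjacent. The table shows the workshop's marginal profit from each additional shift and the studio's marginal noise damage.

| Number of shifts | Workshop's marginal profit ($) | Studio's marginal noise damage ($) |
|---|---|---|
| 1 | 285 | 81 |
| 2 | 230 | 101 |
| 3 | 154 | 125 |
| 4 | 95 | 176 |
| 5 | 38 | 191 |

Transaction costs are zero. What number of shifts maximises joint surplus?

3

Bargaining reaches the level where marginal profit last exceeds marginal noise damage.
That holds through level 3 (154 ≥ 125) but not at 4 (95 < 176).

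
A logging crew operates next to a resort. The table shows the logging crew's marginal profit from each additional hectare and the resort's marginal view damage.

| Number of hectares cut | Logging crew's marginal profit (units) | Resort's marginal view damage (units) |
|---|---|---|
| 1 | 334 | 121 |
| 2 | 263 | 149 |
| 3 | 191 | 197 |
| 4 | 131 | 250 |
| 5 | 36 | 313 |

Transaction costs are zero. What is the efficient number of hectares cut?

2

Bargaining reaches the level where marginal profit last exceeds marginal view damage.
That holds through level 2 (263 ≥ 149) but not at 3 (191 < 197).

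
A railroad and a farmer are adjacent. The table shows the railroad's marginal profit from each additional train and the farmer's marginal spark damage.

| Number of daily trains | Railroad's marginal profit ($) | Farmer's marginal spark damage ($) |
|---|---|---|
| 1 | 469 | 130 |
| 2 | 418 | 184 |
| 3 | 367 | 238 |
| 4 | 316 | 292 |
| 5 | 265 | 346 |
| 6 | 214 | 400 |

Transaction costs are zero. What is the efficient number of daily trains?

Bargaining reaches the level where marginal profit last exceeds marginal spark damage.
That holds through level 4 (316 ≥ 292) but not at 5 (265 < 346).

4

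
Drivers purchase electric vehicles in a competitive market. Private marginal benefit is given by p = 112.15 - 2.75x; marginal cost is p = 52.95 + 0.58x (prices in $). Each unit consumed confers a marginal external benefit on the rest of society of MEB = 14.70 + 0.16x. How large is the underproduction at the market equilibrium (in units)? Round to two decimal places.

5.53 units

Market equilibrium (private): 52.95 + 0.58x = 112.15 - 2.75x → x_m = 17.7778.
Social marginal benefit = demand + MEB = 126.85 - 2.59x.
Set SMB = MC: 126.85 - 2.59x = 52.95 + 0.58x → x* = 23.3123.
Gap = |17.7778 − 23.3123| = 5.5345.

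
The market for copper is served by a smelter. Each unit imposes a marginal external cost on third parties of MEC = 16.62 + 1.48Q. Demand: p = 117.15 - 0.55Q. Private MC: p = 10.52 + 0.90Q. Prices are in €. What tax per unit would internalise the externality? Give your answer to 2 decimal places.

tax = €62.09 per unit

Social marginal cost = private MC + MEC = 27.14 + 2.38Q.
Set SMC = demand: 27.14 + 2.38Q = 117.15 - 0.55Q → Q* = 30.7201.
The Pigouvian tax equals MEC at Q*: 16.62 + 1.48×30.7201 = 62.0857.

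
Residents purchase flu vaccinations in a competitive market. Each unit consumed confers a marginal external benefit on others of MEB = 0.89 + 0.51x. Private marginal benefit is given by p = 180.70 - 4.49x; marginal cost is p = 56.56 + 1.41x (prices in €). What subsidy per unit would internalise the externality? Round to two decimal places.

Social marginal benefit = demand + MEB = 181.59 - 3.98x.
Set SMB = MC: 181.59 - 3.98x = 56.56 + 1.41x → x* = 23.1967.
The Pigouvian subsidy equals MEB at x*: 0.89 + 0.51×23.1967 = 12.7203.

subsidy = €12.72 per unit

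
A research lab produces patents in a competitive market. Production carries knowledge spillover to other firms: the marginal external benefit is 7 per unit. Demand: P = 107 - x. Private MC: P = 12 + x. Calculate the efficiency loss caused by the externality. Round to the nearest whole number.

Market equilibrium (private): 12 + x = 107 - x → x_m = 47.5000.
Social marginal cost = private MC − MEB = 5 + x.
Set SMC = demand: 5 + x = 107 - x → x* = 51.0000.
Between x* and x_m the wedge demand − SMC runs linearly from 0 to MEB(x_m), so the loss is a triangle.
DWL = ½ × 3.5000 × 7.0000 = 12.2500.

DWL = 12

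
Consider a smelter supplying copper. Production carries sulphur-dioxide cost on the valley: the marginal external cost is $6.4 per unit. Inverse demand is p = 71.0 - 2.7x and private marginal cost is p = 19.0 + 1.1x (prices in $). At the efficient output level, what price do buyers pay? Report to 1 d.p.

P = $38.6

Social marginal cost = private MC + MEC = 25.4 + 1.1x.
Set SMC = demand: 25.4 + 1.1x = 71.0 - 2.7x → x* = 12.0000.
Consumer price on the demand curve at x*: 71.0 − 2.7×12.0000 = 38.6000.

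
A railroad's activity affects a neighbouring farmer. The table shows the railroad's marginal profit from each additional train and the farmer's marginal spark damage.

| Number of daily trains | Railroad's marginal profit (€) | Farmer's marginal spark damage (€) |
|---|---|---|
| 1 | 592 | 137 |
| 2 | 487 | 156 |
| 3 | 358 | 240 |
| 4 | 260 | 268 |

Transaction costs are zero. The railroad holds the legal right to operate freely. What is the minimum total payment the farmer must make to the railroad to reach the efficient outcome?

€260

Left alone the railroad would choose level 4 (marginal profit stays positive).
Efficient level: k* = 3 (marginal profit ≥ marginal spark damage through 3).
The farmer must at least cover the railroad's forgone profit from cutting 4→3: 260 = 260.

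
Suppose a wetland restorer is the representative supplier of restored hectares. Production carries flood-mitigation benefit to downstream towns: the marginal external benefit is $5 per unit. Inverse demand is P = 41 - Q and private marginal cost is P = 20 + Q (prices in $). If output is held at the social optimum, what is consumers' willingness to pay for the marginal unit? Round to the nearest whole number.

Social marginal cost = private MC − MEB = 15 + Q.
Set SMC = demand: 15 + Q = 41 - Q → Q* = 13.0000.
Consumer price on the demand curve at Q*: 41 − 1×13.0000 = 28.0000.

P = $28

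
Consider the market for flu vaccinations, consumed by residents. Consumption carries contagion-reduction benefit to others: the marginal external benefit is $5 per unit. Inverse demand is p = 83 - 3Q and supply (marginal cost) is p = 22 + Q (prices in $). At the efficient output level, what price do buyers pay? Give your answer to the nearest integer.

P = $34

Social marginal benefit = demand + MEB = 88 - 3Q.
Set SMB = MC: 88 - 3Q = 22 + Q → Q* = 16.5000.
Consumer price on the demand curve at Q*: 83 − 3×16.5000 = 33.5000.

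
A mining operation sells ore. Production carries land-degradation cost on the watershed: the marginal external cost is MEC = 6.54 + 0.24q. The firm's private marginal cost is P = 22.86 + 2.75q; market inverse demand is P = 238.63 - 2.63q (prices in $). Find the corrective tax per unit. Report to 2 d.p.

tax = $15.48 per unit

Social marginal cost = private MC + MEC = 29.40 + 2.99q.
Set SMC = demand: 29.40 + 2.99q = 238.63 - 2.63q → q* = 37.2295.
The Pigouvian tax equals MEC at q*: 6.54 + 0.24×37.2295 = 15.4751.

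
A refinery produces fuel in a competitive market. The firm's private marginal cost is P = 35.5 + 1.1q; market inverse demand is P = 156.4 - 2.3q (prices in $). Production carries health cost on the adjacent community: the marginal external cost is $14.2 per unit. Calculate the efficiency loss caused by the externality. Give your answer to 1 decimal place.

Market equilibrium (private): 35.5 + 1.1q = 156.4 - 2.3q → q_m = 35.5588.
Social marginal cost = private MC + MEC = 49.7 + 1.1q.
Set SMC = demand: 49.7 + 1.1q = 156.4 - 2.3q → q* = 31.3824.
The loss is the area between SMC and demand from q* to q_m; with linear curves that's a triangle of height MEC(q_m).
DWL = ½ × 4.1764 × 14.2000 = 29.6524.

DWL = $29.7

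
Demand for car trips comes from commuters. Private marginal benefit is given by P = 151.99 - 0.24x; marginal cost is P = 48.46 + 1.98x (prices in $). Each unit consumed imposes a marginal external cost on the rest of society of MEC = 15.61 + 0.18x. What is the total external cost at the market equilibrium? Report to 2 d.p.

Market equilibrium (private): 48.46 + 1.98x = 151.99 - 0.24x → x_m = 46.6351.
Total external cost = ∫₀^{x_m} (15.61 + 0.18x) dx = 15.61×46.6351 + ½×0.18×46.6351² = 923.7088.

$923.71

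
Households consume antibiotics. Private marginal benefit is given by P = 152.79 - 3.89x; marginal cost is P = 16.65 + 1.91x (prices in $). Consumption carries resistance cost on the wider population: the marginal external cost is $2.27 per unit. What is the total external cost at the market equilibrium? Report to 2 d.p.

$53.28

Market equilibrium (private): 16.65 + 1.91x = 152.79 - 3.89x → x_m = 23.4724.
Total external cost = MEC × x_m = 2.27 × 23.4724 = 53.2823.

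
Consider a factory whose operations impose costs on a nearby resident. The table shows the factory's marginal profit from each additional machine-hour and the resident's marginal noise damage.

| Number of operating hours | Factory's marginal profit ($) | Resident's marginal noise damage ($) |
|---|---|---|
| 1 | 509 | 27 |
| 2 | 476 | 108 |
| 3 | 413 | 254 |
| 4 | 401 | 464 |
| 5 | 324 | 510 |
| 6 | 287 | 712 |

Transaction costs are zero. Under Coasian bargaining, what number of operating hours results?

Bargaining reaches the level where marginal profit last exceeds marginal noise damage.
That holds through level 3 (413 ≥ 254) but not at 4 (401 < 464).

3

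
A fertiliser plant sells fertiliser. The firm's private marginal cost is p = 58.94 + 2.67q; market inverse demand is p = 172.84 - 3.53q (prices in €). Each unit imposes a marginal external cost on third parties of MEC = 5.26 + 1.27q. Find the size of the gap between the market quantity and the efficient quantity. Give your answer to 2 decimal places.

Market equilibrium (private): 58.94 + 2.67q = 172.84 - 3.53q → q_m = 18.3710.
Social marginal cost = private MC + MEC = 64.20 + 3.94q.
Set SMC = demand: 64.20 + 3.94q = 172.84 - 3.53q → q* = 14.5435.
Gap = |18.3710 − 14.5435| = 3.8275.

3.83 units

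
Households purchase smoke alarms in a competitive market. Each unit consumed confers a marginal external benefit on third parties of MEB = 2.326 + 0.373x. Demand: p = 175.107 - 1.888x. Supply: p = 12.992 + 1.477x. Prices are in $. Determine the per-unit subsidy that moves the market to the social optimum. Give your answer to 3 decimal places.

Social marginal benefit = demand + MEB = 177.433 - 1.515x.
Set SMB = MC: 177.433 - 1.515x = 12.992 + 1.477x → x* = 54.9602.
The Pigouvian subsidy equals MEB at x*: 2.326 + 0.373×54.9602 = 22.8262.

subsidy = $22.826 per unit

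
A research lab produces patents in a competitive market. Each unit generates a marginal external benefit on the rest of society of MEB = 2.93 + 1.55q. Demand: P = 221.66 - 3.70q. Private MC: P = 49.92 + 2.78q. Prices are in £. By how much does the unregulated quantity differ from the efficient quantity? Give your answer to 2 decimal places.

Market equilibrium (private): 49.92 + 2.78q = 221.66 - 3.70q → q_m = 26.5031.
Social marginal cost = private MC − MEB = 46.99 + 1.23q.
Set SMC = demand: 46.99 + 1.23q = 221.66 - 3.70q → q* = 35.4300.
Gap = |26.5031 − 35.4300| = 8.9269.

8.93 units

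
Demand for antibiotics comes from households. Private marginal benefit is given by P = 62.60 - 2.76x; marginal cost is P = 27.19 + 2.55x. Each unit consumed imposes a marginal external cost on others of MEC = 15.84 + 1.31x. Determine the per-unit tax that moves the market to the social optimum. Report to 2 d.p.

tax = 19.71 per unit

Social marginal benefit = demand − MEC = 46.76 - 4.07x.
Set SMB = MC: 46.76 - 4.07x = 27.19 + 2.55x → x* = 2.9562.
The Pigouvian tax equals MEC at x*: 15.84 + 1.31×2.9562 = 19.7126.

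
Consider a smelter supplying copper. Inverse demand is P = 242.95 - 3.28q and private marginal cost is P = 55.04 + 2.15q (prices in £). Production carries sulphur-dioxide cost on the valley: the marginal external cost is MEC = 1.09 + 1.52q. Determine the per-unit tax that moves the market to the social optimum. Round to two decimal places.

Social marginal cost = private MC + MEC = 56.13 + 3.67q.
Set SMC = demand: 56.13 + 3.67q = 242.95 - 3.28q → q* = 26.8806.
The Pigouvian tax equals MEC at q*: 1.09 + 1.52×26.8806 = 41.9485.

tax = £41.95 per unit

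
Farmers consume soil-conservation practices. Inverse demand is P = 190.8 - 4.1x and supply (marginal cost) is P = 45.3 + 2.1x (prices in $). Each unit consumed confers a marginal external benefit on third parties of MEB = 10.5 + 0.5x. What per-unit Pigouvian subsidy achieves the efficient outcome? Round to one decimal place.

subsidy = $24.2 per unit

Social marginal benefit = demand + MEB = 201.3 - 3.6x.
Set SMB = MC: 201.3 - 3.6x = 45.3 + 2.1x → x* = 27.3684.
The Pigouvian subsidy equals MEB at x*: 10.5 + 0.5×27.3684 = 24.1842.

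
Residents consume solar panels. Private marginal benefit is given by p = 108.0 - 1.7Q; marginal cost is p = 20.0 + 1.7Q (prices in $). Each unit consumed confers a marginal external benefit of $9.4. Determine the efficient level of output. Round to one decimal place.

Social marginal benefit = demand + MEB = 117.4 - 1.7Q.
Set SMB = MC: 117.4 - 1.7Q = 20.0 + 1.7Q → Q* = 28.6471.

Q* = 28.6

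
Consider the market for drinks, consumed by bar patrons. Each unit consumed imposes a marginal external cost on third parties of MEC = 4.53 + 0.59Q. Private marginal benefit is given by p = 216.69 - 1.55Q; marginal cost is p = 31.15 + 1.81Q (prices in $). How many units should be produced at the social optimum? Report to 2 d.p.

Q* = 45.83

Social marginal benefit = demand − MEC = 212.16 - 2.14Q.
Set SMB = MC: 212.16 - 2.14Q = 31.15 + 1.81Q → Q* = 45.8253.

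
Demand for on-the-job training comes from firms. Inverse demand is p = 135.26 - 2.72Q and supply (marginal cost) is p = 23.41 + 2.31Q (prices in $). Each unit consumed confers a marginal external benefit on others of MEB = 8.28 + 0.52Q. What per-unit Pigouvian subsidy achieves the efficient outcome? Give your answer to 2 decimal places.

Social marginal benefit = demand + MEB = 143.54 - 2.20Q.
Set SMB = MC: 143.54 - 2.20Q = 23.41 + 2.31Q → Q* = 26.6364.
The Pigouvian subsidy equals MEB at Q*: 8.28 + 0.52×26.6364 = 22.1309.

subsidy = $22.13 per unit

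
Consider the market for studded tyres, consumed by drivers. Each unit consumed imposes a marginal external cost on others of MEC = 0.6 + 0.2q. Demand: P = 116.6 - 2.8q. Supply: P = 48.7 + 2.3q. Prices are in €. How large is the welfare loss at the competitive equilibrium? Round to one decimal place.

DWL = €1.0

Market equilibrium (private): 48.7 + 2.3q = 116.6 - 2.8q → q_m = 13.3137.
Social marginal benefit = demand − MEC = 116.0 - 3.0q.
Set SMB = MC: 116.0 - 3.0q = 48.7 + 2.3q → q* = 12.6981.
Between q* and q_m the wedge MC − SMB runs linearly from 0 to MEC(q_m), so the loss is a triangle.
DWL = ½ × 0.6156 × 3.2627 = 1.0043.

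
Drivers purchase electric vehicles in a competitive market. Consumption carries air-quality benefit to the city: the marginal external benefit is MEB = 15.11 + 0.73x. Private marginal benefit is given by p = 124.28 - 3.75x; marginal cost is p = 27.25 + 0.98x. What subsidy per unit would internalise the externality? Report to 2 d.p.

subsidy = 35.58 per unit

Social marginal benefit = demand + MEB = 139.39 - 3.02x.
Set SMB = MC: 139.39 - 3.02x = 27.25 + 0.98x → x* = 28.0350.
The Pigouvian subsidy equals MEB at x*: 15.11 + 0.73×28.0350 = 35.5756.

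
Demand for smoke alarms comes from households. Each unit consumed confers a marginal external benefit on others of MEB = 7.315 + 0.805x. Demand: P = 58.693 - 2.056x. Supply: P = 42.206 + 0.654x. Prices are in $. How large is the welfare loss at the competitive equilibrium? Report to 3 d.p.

DWL = $39.145

Market equilibrium (private): 42.206 + 0.654x = 58.693 - 2.056x → x_m = 6.0838.
Social marginal benefit = demand + MEB = 66.008 - 1.251x.
Set SMB = MC: 66.008 - 1.251x = 42.206 + 0.654x → x* = 12.4945.
The loss is the area between SMB and MC from x* to x_m; with linear curves that's a triangle of height MEB(x_m).
DWL = ½ × 6.4107 × 12.2124 = 39.1450.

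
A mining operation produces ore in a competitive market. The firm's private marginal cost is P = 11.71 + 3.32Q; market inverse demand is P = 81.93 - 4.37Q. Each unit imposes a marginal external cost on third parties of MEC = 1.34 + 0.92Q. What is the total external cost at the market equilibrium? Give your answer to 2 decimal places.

50.59

Market equilibrium (private): 11.71 + 3.32Q = 81.93 - 4.37Q → Q_m = 9.1313.
Total external cost = ∫₀^{Q_m} (1.34 + 0.92Q) dQ = 1.34×9.1313 + ½×0.92×9.1313² = 50.5910.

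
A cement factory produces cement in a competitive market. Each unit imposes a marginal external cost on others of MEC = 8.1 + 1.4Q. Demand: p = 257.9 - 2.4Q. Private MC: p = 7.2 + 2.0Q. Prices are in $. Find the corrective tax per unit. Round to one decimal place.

Social marginal cost = private MC + MEC = 15.3 + 3.4Q.
Set SMC = demand: 15.3 + 3.4Q = 257.9 - 2.4Q → Q* = 41.8276.
The Pigouvian tax equals MEC at Q*: 8.1 + 1.4×41.8276 = 66.6586.

tax = $66.7 per unit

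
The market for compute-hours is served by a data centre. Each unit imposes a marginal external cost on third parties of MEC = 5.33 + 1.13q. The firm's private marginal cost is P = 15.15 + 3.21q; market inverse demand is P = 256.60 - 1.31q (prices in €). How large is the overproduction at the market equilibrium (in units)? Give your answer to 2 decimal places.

Market equilibrium (private): 15.15 + 3.21q = 256.60 - 1.31q → q_m = 53.4181.
Social marginal cost = private MC + MEC = 20.48 + 4.34q.
Set SMC = demand: 20.48 + 4.34q = 256.60 - 1.31q → q* = 41.7912.
Gap = |53.4181 − 41.7912| = 11.6269.

11.63 units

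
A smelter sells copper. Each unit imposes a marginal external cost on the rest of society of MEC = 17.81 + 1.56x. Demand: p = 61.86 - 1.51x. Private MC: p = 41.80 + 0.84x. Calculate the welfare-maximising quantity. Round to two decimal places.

Social marginal cost = private MC + MEC = 59.61 + 2.40x.
Set SMC = demand: 59.61 + 2.40x = 61.86 - 1.51x → x* = 0.5754.

x* = 0.58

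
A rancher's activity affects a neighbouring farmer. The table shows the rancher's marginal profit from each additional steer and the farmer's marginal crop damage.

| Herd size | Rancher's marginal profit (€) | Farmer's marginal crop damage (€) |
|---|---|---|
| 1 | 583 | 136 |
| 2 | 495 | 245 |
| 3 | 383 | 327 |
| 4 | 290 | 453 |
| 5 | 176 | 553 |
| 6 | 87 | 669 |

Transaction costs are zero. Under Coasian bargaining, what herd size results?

Bargaining reaches the level where marginal profit last exceeds marginal crop damage.
That holds through level 3 (383 ≥ 327) but not at 4 (290 < 453).

3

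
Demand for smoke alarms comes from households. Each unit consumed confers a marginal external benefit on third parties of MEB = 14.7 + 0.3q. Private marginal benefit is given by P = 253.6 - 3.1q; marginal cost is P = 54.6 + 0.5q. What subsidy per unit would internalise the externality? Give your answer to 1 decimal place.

subsidy = 34.1 per unit

Social marginal benefit = demand + MEB = 268.3 - 2.8q.
Set SMB = MC: 268.3 - 2.8q = 54.6 + 0.5q → q* = 64.7576.
The Pigouvian subsidy equals MEB at q*: 14.7 + 0.3×64.7576 = 34.1273.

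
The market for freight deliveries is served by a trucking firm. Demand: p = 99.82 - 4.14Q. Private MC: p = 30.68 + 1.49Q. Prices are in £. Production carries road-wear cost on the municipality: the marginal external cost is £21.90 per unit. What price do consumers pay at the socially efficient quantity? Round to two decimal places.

Social marginal cost = private MC + MEC = 52.58 + 1.49Q.
Set SMC = demand: 52.58 + 1.49Q = 99.82 - 4.14Q → Q* = 8.3908.
Consumer price on the demand curve at Q*: 99.82 − 4.14×8.3908 = 65.0821.

P = £65.08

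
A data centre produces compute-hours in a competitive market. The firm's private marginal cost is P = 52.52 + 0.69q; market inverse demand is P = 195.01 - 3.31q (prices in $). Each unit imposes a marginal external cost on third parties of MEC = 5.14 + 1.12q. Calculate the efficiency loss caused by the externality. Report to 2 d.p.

Market equilibrium (private): 52.52 + 0.69q = 195.01 - 3.31q → q_m = 35.6225.
Social marginal cost = private MC + MEC = 57.66 + 1.81q.
Set SMC = demand: 57.66 + 1.81q = 195.01 - 3.31q → q* = 26.8262.
Between q* and q_m the wedge SMC − demand runs linearly from 0 to MEC(q_m), so the loss is a triangle.
DWL = ½ × 8.7963 × 45.0372 = 198.0804.

DWL = $198.08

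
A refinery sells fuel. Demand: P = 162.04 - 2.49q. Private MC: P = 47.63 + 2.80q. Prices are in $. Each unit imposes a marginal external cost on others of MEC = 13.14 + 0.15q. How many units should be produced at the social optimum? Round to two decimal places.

q* = 18.62

Social marginal cost = private MC + MEC = 60.77 + 2.95q.
Set SMC = demand: 60.77 + 2.95q = 162.04 - 2.49q → q* = 18.6158.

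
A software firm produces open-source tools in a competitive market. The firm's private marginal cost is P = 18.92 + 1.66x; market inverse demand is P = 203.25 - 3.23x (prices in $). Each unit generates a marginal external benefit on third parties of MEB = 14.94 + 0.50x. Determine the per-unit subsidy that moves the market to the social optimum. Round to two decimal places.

subsidy = $37.64 per unit

Social marginal cost = private MC − MEB = 3.98 + 1.16x.
Set SMC = demand: 3.98 + 1.16x = 203.25 - 3.23x → x* = 45.3918.
The Pigouvian subsidy equals MEB at x*: 14.94 + 0.50×45.3918 = 37.6359.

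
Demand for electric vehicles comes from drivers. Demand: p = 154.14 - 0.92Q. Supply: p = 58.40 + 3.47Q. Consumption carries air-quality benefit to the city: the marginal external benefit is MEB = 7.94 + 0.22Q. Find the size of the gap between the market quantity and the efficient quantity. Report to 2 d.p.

3.05 units

Market equilibrium (private): 58.40 + 3.47Q = 154.14 - 0.92Q → Q_m = 21.8087.
Social marginal benefit = demand + MEB = 162.08 - 0.70Q.
Set SMB = MC: 162.08 - 0.70Q = 58.40 + 3.47Q → Q* = 24.8633.
Gap = |21.8087 − 24.8633| = 3.0546.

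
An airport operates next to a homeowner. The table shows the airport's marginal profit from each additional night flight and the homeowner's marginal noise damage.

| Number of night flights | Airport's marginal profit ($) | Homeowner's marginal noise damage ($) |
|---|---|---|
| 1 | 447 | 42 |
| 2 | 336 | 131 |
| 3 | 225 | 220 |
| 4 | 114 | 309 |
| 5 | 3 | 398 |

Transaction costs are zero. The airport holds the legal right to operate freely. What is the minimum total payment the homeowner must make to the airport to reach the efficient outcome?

$117

Left alone the airport would choose level 5 (marginal profit stays positive).
Efficient level: k* = 3 (marginal profit ≥ marginal noise damage through 3).
The homeowner must at least cover the airport's forgone profit from cutting 5→3: 114 + 3 = 117.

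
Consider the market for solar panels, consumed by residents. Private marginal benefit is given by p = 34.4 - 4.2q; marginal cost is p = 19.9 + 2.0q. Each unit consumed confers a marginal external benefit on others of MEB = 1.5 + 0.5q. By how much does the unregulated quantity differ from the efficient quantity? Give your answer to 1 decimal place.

0.5 units

Market equilibrium (private): 19.9 + 2.0q = 34.4 - 4.2q → q_m = 2.3387.
Social marginal benefit = demand + MEB = 35.9 - 3.7q.
Set SMB = MC: 35.9 - 3.7q = 19.9 + 2.0q → q* = 2.8070.
Gap = |2.3387 − 2.8070| = 0.4683.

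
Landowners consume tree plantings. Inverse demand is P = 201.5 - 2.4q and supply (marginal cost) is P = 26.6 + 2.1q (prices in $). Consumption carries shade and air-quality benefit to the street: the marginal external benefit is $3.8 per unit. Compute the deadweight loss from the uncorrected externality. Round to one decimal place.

DWL = $1.6

Market equilibrium (private): 26.6 + 2.1q = 201.5 - 2.4q → q_m = 38.8667.
Social marginal benefit = demand + MEB = 205.3 - 2.4q.
Set SMB = MC: 205.3 - 2.4q = 26.6 + 2.1q → q* = 39.7111.
Between q* and q_m the wedge SMB − MC runs linearly from 0 to MEB(q_m), so the loss is a triangle.
DWL = ½ × 0.8444 × 3.8000 = 1.6044.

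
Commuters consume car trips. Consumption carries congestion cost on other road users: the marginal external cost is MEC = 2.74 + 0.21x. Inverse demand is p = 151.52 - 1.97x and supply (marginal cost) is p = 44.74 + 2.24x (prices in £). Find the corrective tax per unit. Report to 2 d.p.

tax = £7.68 per unit

Social marginal benefit = demand − MEC = 148.78 - 2.18x.
Set SMB = MC: 148.78 - 2.18x = 44.74 + 2.24x → x* = 23.5385.
The Pigouvian tax equals MEC at x*: 2.74 + 0.21×23.5385 = 7.6831.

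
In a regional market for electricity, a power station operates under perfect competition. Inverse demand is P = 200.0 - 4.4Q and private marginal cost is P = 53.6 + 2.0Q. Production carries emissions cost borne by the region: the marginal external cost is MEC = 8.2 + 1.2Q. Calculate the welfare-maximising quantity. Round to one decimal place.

Social marginal cost = private MC + MEC = 61.8 + 3.2Q.
Set SMC = demand: 61.8 + 3.2Q = 200.0 - 4.4Q → Q* = 18.1842.

Q* = 18.2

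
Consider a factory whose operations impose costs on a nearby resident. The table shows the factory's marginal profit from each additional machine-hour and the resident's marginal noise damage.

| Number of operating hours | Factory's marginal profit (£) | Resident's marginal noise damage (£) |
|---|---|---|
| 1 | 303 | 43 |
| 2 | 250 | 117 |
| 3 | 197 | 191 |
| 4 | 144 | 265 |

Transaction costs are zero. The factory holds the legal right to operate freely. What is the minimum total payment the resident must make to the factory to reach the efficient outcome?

£144

Left alone the factory would choose level 4 (marginal profit stays positive).
Efficient level: k* = 3 (marginal profit ≥ marginal noise damage through 3).
The resident must at least cover the factory's forgone profit from cutting 4→3: 144 = 144.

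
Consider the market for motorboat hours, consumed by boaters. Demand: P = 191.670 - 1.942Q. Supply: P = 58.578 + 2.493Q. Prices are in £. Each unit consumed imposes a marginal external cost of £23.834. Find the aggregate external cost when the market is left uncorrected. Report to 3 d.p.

Market equilibrium (private): 58.578 + 2.493Q = 191.670 - 1.942Q → Q_m = 30.0095.
Total external cost = MEC × Q_m = 23.834 × 30.0095 = 715.2464.

£715.246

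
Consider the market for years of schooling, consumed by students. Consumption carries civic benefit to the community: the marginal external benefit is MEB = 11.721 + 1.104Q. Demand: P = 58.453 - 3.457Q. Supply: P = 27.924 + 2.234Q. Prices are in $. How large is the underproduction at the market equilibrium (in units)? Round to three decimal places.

3.846 units

Market equilibrium (private): 27.924 + 2.234Q = 58.453 - 3.457Q → Q_m = 5.3644.
Social marginal benefit = demand + MEB = 70.174 - 2.353Q.
Set SMB = MC: 70.174 - 2.353Q = 27.924 + 2.234Q → Q* = 9.2108.
Gap = |5.3644 − 9.2108| = 3.8464.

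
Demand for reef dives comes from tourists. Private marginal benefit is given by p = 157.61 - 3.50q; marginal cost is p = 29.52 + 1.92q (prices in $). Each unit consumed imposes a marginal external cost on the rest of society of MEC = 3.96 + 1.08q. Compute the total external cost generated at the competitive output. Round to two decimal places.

Market equilibrium (private): 29.52 + 1.92q = 157.61 - 3.50q → q_m = 23.6328.
Total external cost = ∫₀^{q_m} (3.96 + 1.08q) dq = 3.96×23.6328 + ½×1.08×23.6328² = 395.1809.

$395.18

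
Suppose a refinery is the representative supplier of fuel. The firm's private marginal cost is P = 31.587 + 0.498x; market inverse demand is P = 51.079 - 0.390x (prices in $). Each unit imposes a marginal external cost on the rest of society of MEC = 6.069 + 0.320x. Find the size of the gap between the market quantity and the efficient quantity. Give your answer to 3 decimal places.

Market equilibrium (private): 31.587 + 0.498x = 51.079 - 0.390x → x_m = 21.9505.
Social marginal cost = private MC + MEC = 37.656 + 0.818x.
Set SMC = demand: 37.656 + 0.818x = 51.079 - 0.390x → x* = 11.1118.
Gap = |21.9505 − 11.1118| = 10.8387.

10.839 units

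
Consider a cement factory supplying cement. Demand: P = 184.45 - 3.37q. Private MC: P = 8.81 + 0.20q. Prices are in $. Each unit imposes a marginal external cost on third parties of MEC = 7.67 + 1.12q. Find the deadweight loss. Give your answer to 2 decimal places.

Market equilibrium (private): 8.81 + 0.20q = 184.45 - 3.37q → q_m = 49.1989.
Social marginal cost = private MC + MEC = 16.48 + 1.32q.
Set SMC = demand: 16.48 + 1.32q = 184.45 - 3.37q → q* = 35.8145.
Between q* and q_m the wedge SMC − demand runs linearly from 0 to MEC(q_m), so the loss is a triangle.
DWL = ½ × 13.3844 × 62.7727 = 420.0875.

DWL = $420.09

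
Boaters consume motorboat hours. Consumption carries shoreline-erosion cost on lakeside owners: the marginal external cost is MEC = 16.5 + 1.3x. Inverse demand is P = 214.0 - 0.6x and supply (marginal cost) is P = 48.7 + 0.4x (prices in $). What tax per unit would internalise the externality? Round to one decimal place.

tax = $100.6 per unit

Social marginal benefit = demand − MEC = 197.5 - 1.9x.
Set SMB = MC: 197.5 - 1.9x = 48.7 + 0.4x → x* = 64.6957.
The Pigouvian tax equals MEC at x*: 16.5 + 1.3×64.6957 = 100.6044.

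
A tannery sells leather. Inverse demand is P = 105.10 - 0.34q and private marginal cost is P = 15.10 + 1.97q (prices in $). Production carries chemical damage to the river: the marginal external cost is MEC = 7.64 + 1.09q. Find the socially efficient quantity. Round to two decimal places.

q* = 24.22

Social marginal cost = private MC + MEC = 22.74 + 3.06q.
Set SMC = demand: 22.74 + 3.06q = 105.10 - 0.34q → q* = 24.2235.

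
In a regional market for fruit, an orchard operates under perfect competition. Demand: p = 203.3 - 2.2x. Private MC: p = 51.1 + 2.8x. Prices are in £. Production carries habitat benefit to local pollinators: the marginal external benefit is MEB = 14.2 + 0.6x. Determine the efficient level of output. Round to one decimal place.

Social marginal cost = private MC − MEB = 36.9 + 2.2x.
Set SMC = demand: 36.9 + 2.2x = 203.3 - 2.2x → x* = 37.8182.

x* = 37.8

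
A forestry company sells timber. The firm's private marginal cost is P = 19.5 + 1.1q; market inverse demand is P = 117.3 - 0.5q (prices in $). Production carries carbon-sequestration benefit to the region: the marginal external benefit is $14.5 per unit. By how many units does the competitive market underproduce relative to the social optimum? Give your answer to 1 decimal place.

Market equilibrium (private): 19.5 + 1.1q = 117.3 - 0.5q → q_m = 61.1250.
Social marginal cost = private MC − MEB = 5.0 + 1.1q.
Set SMC = demand: 5.0 + 1.1q = 117.3 - 0.5q → q* = 70.1875.
Gap = |61.1250 − 70.1875| = 9.0625.

9.1 units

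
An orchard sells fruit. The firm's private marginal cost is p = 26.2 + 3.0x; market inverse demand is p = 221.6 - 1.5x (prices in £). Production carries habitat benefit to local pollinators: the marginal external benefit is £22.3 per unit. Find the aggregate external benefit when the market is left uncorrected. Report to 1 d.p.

Market equilibrium (private): 26.2 + 3.0x = 221.6 - 1.5x → x_m = 43.4222.
Total external benefit = MEB × x_m = 22.3 × 43.4222 = 968.3151.

£968.3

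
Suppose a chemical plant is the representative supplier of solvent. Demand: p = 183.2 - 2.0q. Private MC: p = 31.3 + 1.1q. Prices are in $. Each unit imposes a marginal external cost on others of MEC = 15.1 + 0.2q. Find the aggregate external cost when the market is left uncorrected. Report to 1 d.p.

$980.0

Market equilibrium (private): 31.3 + 1.1q = 183.2 - 2.0q → q_m = 49.0000.
Total external cost = ∫₀^{q_m} (15.1 + 0.2q) dq = 15.1×49.0000 + ½×0.2×49.0000² = 980.0000.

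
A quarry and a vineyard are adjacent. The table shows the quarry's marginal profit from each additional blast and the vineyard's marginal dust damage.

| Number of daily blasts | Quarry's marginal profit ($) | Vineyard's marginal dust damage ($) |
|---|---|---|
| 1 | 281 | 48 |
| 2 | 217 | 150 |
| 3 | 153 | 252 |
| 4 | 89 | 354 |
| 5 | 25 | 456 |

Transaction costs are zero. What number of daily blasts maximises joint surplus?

Bargaining reaches the level where marginal profit last exceeds marginal dust damage.
That holds through level 2 (217 ≥ 150) but not at 3 (153 < 252).

2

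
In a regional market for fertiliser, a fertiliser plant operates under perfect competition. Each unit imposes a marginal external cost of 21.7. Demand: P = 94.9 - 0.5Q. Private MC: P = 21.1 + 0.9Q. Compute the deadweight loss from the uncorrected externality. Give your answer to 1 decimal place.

DWL = 168.2

Market equilibrium (private): 21.1 + 0.9Q = 94.9 - 0.5Q → Q_m = 52.7143.
Social marginal cost = private MC + MEC = 42.8 + 0.9Q.
Set SMC = demand: 42.8 + 0.9Q = 94.9 - 0.5Q → Q* = 37.2143.
Between Q* and Q_m the wedge SMC − demand runs linearly from 0 to MEC(Q_m), so the loss is a triangle.
DWL = ½ × 15.5000 × 21.7000 = 168.1750.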